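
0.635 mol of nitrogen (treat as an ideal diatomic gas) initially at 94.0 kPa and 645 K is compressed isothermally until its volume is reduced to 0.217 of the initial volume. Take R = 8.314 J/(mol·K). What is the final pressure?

V₁ = nRT₁/P₁ = 0.635×8.314×645/94.0 = 36.2 L.
Isothermal: T stays 645 K; PV = const ⇒ V₂ = 7.86 L, P₂ = 433 kPa.

433 kPa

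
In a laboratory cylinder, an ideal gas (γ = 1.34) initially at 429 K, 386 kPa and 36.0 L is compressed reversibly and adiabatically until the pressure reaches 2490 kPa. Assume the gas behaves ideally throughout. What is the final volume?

8.96 L

Adiabatic: T₂/T₁ = (P₂/P₁)^((γ−1)/γ) ⇒ T₂ = 429×(6.45)^0.254 = 688 K; V₂ = 8.96 L.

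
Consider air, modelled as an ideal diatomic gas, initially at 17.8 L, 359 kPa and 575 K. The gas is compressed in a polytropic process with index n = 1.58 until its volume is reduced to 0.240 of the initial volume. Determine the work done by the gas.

-14200 J

n = P₁V₁/(RT₁) = 359×17.8/(8.314×575) = 1.34 mol.
Polytropic n=1.58: T₂ = T₁(V₁/V₂)^(n−1) = 575×(4.17)^0.58 = 1320 K; P₂ = P₁(V₁/V₂)^n = 3420 kPa.
W = (P₁V₁−P₂V₂)/(n−1) = (359×17.8−3420×4.27)/0.58 = -14200 J.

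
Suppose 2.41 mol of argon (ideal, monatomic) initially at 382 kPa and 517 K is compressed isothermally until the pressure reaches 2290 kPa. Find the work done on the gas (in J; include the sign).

18600 J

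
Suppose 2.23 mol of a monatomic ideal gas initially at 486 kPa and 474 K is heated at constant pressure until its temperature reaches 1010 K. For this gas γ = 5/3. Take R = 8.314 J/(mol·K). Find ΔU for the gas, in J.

14900 J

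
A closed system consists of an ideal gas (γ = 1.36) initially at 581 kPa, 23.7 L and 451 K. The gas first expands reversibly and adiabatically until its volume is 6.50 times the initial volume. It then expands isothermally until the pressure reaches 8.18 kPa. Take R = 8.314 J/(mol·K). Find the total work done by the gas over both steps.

n = P₁V₁/(RT₁) = 581×23.7/(8.314×451) = 3.67 mol.
Step 1 — Adiabatic: TV^(γ−1) = const ⇒ T₂ = 451×(0.154)^0.360 = 230 K; PV^γ = const ⇒ P₂ = 45.6 kPa.
ΔU = nCvΔT = 3.67×23.1×(230−451) = -18800 J.
Q = 0 for an adiabatic process, so W = −ΔU = 18800 J.
State after step 1: P = 45.6 kPa, V = 154 L, T = 230 K.
Step 2 — Isothermal: T stays 230 K; PV = const ⇒ V₂ = 858 L, P₂ = 8.18 kPa.
ΔU = 0 (ideal gas, T constant).
W = nRT ln(V₂/V₁) = 3.67×8.314×230×ln(5.57) = 12100 J.
Q = ΔU + W = 12100 J.
Net over both steps: W = 30800 J, Q = 12100 J, ΔU = -18800 J.

30800 J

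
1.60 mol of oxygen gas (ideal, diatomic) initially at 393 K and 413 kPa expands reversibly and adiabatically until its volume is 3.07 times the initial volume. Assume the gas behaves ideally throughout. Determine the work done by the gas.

4720 J

V₁ = nRT₁/P₁ = 1.60×8.314×393/413 = 12.7 L.
Adiabatic: TV^(γ−1) = const ⇒ T₂ = 393×(0.326)^0.400 = 251 K; PV^γ = const ⇒ P₂ = 85.9 kPa.
ΔU = nCvΔT = 1.60×20.8×(251−393) = -4720 J.
Q = 0 for an adiabatic process, so W = −ΔU = 4720 J.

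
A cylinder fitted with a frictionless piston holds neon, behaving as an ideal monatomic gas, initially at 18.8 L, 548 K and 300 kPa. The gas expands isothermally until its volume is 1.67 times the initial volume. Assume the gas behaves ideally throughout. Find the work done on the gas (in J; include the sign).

n = P₁V₁/(RT₁) = 300×18.8/(8.314×548) = 1.24 mol.
Isothermal: T stays 548 K; PV = const ⇒ V₂ = 31.4 L, P₂ = 180 kPa.
W = nRT ln(V₂/V₁) = 1.24×8.314×548×ln(1.67) = 2890 J.
Work done on the gas = −W_by = -2890 J.

-2890 J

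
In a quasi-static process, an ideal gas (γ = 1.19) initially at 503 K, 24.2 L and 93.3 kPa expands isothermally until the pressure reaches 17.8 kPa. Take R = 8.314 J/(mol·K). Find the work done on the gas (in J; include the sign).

-3740 J

n = P₁V₁/(RT₁) = 93.3×24.2/(8.314×503) = 0.540 mol.
Isothermal: T stays 503 K; PV = const ⇒ V₂ = 127 L, P₂ = 17.8 kPa.
W = nRT ln(V₂/V₁) = 0.540×8.314×503×ln(5.24) = 3740 J.
Work done on the gas = −W_by = -3740 J.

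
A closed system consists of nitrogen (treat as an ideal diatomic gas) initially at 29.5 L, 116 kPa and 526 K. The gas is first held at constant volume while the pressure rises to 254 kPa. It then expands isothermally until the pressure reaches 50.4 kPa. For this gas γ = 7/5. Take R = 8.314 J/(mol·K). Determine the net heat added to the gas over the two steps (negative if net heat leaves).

22300 J

n = P₁V₁/(RT₁) = 116×29.5/(8.314×526) = 0.782 mol.
Step 1 — Isochoric: V stays 29.5 L; P/T = const ⇒ T₂ = 1150 K, P₂ = 254 kPa.
W = 0 (no volume change).
ΔU = nCvΔT = 0.782×20.8×(1150−526) = 10200 J.
Q = ΔU = 10200 J.
State after step 1: P = 254 kPa, V = 29.5 L, T = 1150 K.
Step 2 — Isothermal: T stays 1150 K; PV = const ⇒ V₂ = 149 L, P₂ = 50.4 kPa.
ΔU = 0 (ideal gas, T constant).
W = nRT ln(V₂/V₁) = 0.782×8.314×1150×ln(5.04) = 12100 J.
Q = ΔU + W = 12100 J.
Net over both steps: W = 12100 J, Q = 22300 J, ΔU = 10200 J.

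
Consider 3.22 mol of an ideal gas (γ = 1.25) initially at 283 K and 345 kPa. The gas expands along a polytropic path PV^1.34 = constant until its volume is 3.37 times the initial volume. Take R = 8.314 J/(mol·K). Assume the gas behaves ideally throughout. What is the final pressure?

V₁ = nRT₁/P₁ = 3.22×8.314×283/345 = 22.0 L.
Polytropic n=1.34: T₂ = T₁(V₁/V₂)^(n−1) = 283×(0.297)^0.34 = 187 K; P₂ = P₁(V₁/V₂)^n = 67.7 kPa.

67.7 kPa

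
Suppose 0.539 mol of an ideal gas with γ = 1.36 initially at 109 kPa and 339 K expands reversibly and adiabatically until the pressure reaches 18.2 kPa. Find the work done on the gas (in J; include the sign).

-1590 J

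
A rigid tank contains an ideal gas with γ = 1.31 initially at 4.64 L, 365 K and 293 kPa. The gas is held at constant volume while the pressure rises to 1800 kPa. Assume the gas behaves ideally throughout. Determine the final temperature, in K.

2240 K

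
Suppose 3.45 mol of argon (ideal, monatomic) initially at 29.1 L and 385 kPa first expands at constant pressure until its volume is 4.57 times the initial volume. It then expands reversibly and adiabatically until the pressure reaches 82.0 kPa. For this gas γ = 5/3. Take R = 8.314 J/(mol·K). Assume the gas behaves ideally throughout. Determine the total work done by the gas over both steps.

T₁ = P₁V₁/(nR) = 385×29.1/(3.45×8.314) = 391 K.
Step 1 — Isobaric: P stays 385 kPa; V/T = const ⇒ T₂ = 1790 K, V₂ = 133 L.
W = PΔV = 385×(133−29.1) kPa·L = 40000 J.
ΔU = nCvΔT = 3.45×12.5×(1790−391) = 60000 J.
Q = ΔU + W = nCpΔT = 100000 J.
State after step 1: P = 385 kPa, V = 133 L, T = 1790 K.
Step 2 — Adiabatic: T₂/T₁ = (P₂/P₁)^((γ−1)/γ) ⇒ T₂ = 1790×(0.213)^0.400 = 962 K; V₂ = 336 L.
ΔU = nCvΔT = 3.45×12.5×(962−1790) = -35400 J.
Q = 0 for an adiabatic process, so W = −ΔU = 35400 J.
Net over both steps: W = 75400 J, Q = 100000 J, ΔU = 24600 J.

75400 J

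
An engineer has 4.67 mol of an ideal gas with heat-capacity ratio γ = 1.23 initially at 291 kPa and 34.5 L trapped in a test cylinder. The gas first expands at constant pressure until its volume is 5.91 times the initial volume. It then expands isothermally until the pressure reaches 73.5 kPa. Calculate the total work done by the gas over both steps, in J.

T₁ = P₁V₁/(nR) = 291×34.5/(4.67×8.314) = 259 K.
Step 1 — Isobaric: P stays 291 kPa; V/T = const ⇒ T₂ = 1530 K, V₂ = 204 L.
W = PΔV = 291×(204−34.5) kPa·L = 49300 J.
ΔU = nCvΔT = 4.67×36.1×(1530−259) = 214000 J.
Q = ΔU + W = nCpΔT = 264000 J.
State after step 1: P = 291 kPa, V = 204 L, T = 1530 K.
Step 2 — Isothermal: T stays 1530 K; PV = const ⇒ V₂ = 807 L, P₂ = 73.5 kPa.
ΔU = 0 (ideal gas, T constant).
W = nRT ln(V₂/V₁) = 4.67×8.314×1530×ln(3.96) = 81600 J.
Q = ΔU + W = 81600 J.
Net over both steps: W = 131000 J, Q = 345000 J, ΔU = 214000 J.

131000 J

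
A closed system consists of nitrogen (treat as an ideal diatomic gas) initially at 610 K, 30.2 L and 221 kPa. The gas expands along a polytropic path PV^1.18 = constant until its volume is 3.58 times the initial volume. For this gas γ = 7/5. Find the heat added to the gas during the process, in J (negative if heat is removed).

n = P₁V₁/(RT₁) = 221×30.2/(8.314×610) = 1.32 mol.
Polytropic n=1.18: T₂ = T₁(V₁/V₂)^(n−1) = 610×(0.279)^0.18 = 485 K; P₂ = P₁(V₁/V₂)^n = 49.1 kPa.
W = (P₁V₁−P₂V₂)/(n−1) = (221×30.2−49.1×108)/0.18 = 7610 J.
ΔU = nCvΔT = 1.32×20.8×(485−610) = -3420 J.
Q = ΔU + W = 4180 J.

4180 J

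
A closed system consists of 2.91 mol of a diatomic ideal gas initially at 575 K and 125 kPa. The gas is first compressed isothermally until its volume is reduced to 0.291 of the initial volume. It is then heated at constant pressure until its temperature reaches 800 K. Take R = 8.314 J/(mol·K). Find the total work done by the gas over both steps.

-11700 J

V₁ = nRT₁/P₁ = 2.91×8.314×575/125 = 111 L.
Step 1 — Isothermal: T stays 575 K; PV = const ⇒ V₂ = 32.4 L, P₂ = 430 kPa.
ΔU = 0 (ideal gas, T constant).
W = nRT ln(V₂/V₁) = 2.91×8.314×575×ln(0.291) = -17200 J.
Q = ΔU + W = -17200 J.
State after step 1: P = 430 kPa, V = 32.4 L, T = 575 K.
Step 2 — Isobaric: P stays 430 kPa; V/T = const ⇒ T₂ = 800 K, V₂ = 45.1 L.
W = PΔV = 430×(45.1−32.4) kPa·L = 5440 J.
ΔU = nCvΔT = 2.91×20.8×(800−575) = 13600 J.
Q = ΔU + W = nCpΔT = 19100 J.
Net over both steps: W = -11700 J, Q = 1880 J, ΔU = 13600 J.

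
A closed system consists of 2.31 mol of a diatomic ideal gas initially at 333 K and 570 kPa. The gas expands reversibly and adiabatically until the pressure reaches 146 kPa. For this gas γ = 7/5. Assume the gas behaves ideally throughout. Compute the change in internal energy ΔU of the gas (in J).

-5150 J

V₁ = nRT₁/P₁ = 2.31×8.314×333/570 = 11.2 L.
Adiabatic: T₂/T₁ = (P₂/P₁)^((γ−1)/γ) ⇒ T₂ = 333×(0.256)^0.286 = 226 K; V₂ = 29.7 L.
For an ideal gas ΔU = nCvΔT with Cv = (5/2)R = 20.8 J/(mol·K).
ΔU = 2.31×20.8×(226−333) = -5150 J.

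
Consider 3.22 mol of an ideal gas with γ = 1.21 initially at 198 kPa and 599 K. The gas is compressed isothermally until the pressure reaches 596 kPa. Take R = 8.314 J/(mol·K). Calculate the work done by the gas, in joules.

-17700 J

V₁ = nRT₁/P₁ = 3.22×8.314×599/198 = 81.0 L.
Isothermal: T stays 599 K; PV = const ⇒ V₂ = 26.9 L, P₂ = 596 kPa.
W = nRT ln(V₂/V₁) = 3.22×8.314×599×ln(0.332) = -17700 J.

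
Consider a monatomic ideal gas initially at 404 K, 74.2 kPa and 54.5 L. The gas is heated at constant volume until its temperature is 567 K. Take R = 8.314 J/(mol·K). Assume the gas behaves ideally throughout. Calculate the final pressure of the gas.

Isochoric: V stays 54.5 L; P/T = const ⇒ T₂ = 567 K, P₂ = 104 kPa.

104 kPa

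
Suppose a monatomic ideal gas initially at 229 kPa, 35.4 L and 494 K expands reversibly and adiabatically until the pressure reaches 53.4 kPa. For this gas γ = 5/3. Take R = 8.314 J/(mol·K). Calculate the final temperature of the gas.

276 K

Adiabatic: T₂/T₁ = (P₂/P₁)^((γ−1)/γ) ⇒ T₂ = 494×(0.233)^0.400 = 276 K; V₂ = 84.8 L.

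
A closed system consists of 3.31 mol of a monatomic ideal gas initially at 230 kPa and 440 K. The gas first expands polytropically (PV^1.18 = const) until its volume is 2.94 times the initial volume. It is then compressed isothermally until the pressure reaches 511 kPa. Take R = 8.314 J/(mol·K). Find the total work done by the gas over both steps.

-8780 J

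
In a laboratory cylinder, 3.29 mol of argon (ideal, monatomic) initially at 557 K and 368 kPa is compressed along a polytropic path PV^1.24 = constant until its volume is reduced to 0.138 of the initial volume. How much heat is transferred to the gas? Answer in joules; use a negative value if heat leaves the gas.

-24700 J

V₁ = nRT₁/P₁ = 3.29×8.314×557/368 = 41.4 L.
Polytropic n=1.24: T₂ = T₁(V₁/V₂)^(n−1) = 557×(7.25)^0.24 = 896 K; P₂ = P₁(V₁/V₂)^n = 4290 kPa.
W = (P₁V₁−P₂V₂)/(n−1) = (368×41.4−4290×5.71)/0.24 = -38600 J.
ΔU = nCvΔT = 3.29×12.5×(896−557) = 13900 J.
Q = ΔU + W = -24700 J.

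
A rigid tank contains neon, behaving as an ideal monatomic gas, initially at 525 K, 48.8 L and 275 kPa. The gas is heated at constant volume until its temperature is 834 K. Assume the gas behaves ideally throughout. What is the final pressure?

437 kPa

Isochoric: V stays 48.8 L; P/T = const ⇒ T₂ = 834 K, P₂ = 437 kPa.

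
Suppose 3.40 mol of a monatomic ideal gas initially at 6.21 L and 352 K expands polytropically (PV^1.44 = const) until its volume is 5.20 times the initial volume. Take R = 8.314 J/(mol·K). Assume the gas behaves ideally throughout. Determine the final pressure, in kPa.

149 kPa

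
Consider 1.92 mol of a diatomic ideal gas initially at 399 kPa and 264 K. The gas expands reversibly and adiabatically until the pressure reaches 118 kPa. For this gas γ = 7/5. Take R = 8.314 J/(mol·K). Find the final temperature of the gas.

V₁ = nRT₁/P₁ = 1.92×8.314×264/399 = 10.6 L.
Adiabatic: T₂/T₁ = (P₂/P₁)^((γ−1)/γ) ⇒ T₂ = 264×(0.296)^0.286 = 186 K; V₂ = 25.2 L.

186 K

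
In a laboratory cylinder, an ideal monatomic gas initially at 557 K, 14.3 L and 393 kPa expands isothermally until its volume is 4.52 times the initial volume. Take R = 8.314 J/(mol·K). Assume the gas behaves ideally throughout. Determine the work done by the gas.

8480 J

n = P₁V₁/(RT₁) = 393×14.3/(8.314×557) = 1.21 mol.
Isothermal: T stays 557 K; PV = const ⇒ V₂ = 64.6 L, P₂ = 86.9 kPa.
W = nRT ln(V₂/V₁) = 1.21×8.314×557×ln(4.52) = 8480 J.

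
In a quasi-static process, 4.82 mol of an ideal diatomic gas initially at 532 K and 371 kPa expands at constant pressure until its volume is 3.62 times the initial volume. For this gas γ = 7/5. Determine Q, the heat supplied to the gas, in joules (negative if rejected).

V₁ = nRT₁/P₁ = 4.82×8.314×532/371 = 57.5 L.
Isobaric: P stays 371 kPa; V/T = const ⇒ T₂ = 1930 K, V₂ = 208 L.
W = PΔV = 371×(208−57.5) kPa·L = 55900 J.
ΔU = nCvΔT = 4.82×20.8×(1930−532) = 140000 J.
Q = ΔU + W = nCpΔT = 195000 J.

195000 J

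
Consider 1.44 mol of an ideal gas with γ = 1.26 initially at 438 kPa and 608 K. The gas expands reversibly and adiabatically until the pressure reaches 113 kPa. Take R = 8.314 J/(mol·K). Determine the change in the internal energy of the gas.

V₁ = nRT₁/P₁ = 1.44×8.314×608/438 = 16.6 L.
Adiabatic: T₂/T₁ = (P₂/P₁)^((γ−1)/γ) ⇒ T₂ = 608×(0.258)^0.206 = 460 K; V₂ = 48.7 L.
For an ideal gas ΔU = nCvΔT with Cv = R/(γ−1) = 32.0 J/(mol·K).
ΔU = 1.44×32.0×(460−608) = -6830 J.

-6830 J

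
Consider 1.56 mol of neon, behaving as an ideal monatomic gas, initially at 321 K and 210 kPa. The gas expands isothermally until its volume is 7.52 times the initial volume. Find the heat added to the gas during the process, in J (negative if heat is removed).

8400 J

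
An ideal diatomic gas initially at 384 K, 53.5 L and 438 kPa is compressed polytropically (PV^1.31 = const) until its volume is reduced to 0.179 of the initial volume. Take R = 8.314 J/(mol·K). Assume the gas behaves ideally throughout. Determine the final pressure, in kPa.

4170 kPa

Polytropic n=1.31: T₂ = T₁(V₁/V₂)^(n−1) = 384×(5.59)^0.31 = 655 K; P₂ = P₁(V₁/V₂)^n = 4170 kPa.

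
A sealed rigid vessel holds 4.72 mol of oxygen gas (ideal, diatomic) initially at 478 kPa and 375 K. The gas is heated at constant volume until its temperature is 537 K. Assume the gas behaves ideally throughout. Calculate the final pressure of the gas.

684 kPa

V₁ = nRT₁/P₁ = 4.72×8.314×375/478 = 30.8 L.
Isochoric: V stays 30.8 L; P/T = const ⇒ T₂ = 537 K, P₂ = 684 kPa.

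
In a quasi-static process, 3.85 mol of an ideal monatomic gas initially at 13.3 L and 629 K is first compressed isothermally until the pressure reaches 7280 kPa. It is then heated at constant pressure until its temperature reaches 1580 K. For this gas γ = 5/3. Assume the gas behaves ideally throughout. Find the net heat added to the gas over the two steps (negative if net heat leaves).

44500 J

P₁ = nRT₁/V₁ = 3.85×8.314×629/13.3 = 1510 kPa.
Step 1 — Isothermal: T stays 629 K; PV = const ⇒ V₂ = 2.77 L, P₂ = 7280 kPa.
ΔU = 0 (ideal gas, T constant).
W = nRT ln(V₂/V₁) = 3.85×8.314×629×ln(0.208) = -31600 J.
Q = ΔU + W = -31600 J.
State after step 1: P = 7280 kPa, V = 2.77 L, T = 629 K.
Step 2 — Isobaric: P stays 7280 kPa; V/T = const ⇒ T₂ = 1580 K, V₂ = 6.95 L.
W = PΔV = 7280×(6.95−2.77) kPa·L = 30400 J.
ΔU = nCvΔT = 3.85×12.5×(1580−629) = 45700 J.
Q = ΔU + W = nCpΔT = 76100 J.
Net over both steps: W = -1180 J, Q = 44500 J, ΔU = 45700 J.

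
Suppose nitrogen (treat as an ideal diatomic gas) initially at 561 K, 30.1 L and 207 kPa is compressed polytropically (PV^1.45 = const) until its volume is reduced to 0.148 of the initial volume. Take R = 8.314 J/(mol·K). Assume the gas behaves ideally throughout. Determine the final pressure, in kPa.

Polytropic n=1.45: T₂ = T₁(V₁/V₂)^(n−1) = 561×(6.76)^0.45 = 1330 K; P₂ = P₁(V₁/V₂)^n = 3300 kPa.

3300 kPa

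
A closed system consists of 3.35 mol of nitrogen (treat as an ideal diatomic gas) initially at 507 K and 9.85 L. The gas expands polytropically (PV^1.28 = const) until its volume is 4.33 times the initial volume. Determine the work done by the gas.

17000 J

P₁ = nRT₁/V₁ = 3.35×8.314×507/9.85 = 1430 kPa.
Polytropic n=1.28: T₂ = T₁(V₁/V₂)^(n−1) = 507×(0.231)^0.28 = 336 K; P₂ = P₁(V₁/V₂)^n = 220 kPa.
W = (P₁V₁−P₂V₂)/(n−1) = (1430×9.85−220×42.7)/0.28 = 17000 J.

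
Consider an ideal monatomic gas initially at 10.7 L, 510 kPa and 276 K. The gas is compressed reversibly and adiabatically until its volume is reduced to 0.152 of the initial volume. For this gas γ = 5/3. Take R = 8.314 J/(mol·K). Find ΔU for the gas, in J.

20600 J

n = P₁V₁/(RT₁) = 510×10.7/(8.314×276) = 2.38 mol.
Adiabatic: TV^(γ−1) = const ⇒ T₂ = 276×(6.58)^0.667 = 969 K; PV^γ = const ⇒ P₂ = 11800 kPa.
For an ideal gas ΔU = nCvΔT with Cv = (3/2)R = 12.5 J/(mol·K).
ΔU = 2.38×12.5×(969−276) = 20600 J.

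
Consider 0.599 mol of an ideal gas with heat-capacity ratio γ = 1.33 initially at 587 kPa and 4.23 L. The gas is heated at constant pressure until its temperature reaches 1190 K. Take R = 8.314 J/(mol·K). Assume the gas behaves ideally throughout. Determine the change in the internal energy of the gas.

10400 J

T₁ = P₁V₁/(nR) = 587×4.23/(0.599×8.314) = 499 K.
Isobaric: P stays 587 kPa; V/T = const ⇒ T₂ = 1190 K, V₂ = 10.1 L.
For an ideal gas ΔU = nCvΔT with Cv = R/(γ−1) = 25.2 J/(mol·K).
ΔU = 0.599×25.2×(1190−499) = 10400 J.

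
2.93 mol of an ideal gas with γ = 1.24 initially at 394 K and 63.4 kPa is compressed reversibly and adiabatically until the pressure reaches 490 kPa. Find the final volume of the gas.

29.1 L

V₁ = nRT₁/P₁ = 2.93×8.314×394/63.4 = 151 L.
Adiabatic: T₂/T₁ = (P₂/P₁)^((γ−1)/γ) ⇒ T₂ = 394×(7.73)^0.194 = 585 K; V₂ = 29.1 L.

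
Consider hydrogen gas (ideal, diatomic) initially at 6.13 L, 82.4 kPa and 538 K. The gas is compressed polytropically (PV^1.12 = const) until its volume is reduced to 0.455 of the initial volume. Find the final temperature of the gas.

Polytropic n=1.12: T₂ = T₁(V₁/V₂)^(n−1) = 538×(2.20)^0.12 = 591 K; P₂ = P₁(V₁/V₂)^n = 199 kPa.

591 K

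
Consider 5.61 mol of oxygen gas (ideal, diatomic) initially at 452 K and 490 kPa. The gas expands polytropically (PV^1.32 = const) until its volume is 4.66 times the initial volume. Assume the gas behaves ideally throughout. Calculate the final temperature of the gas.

V₁ = nRT₁/P₁ = 5.61×8.314×452/490 = 43.0 L.
Polytropic n=1.32: T₂ = T₁(V₁/V₂)^(n−1) = 452×(0.215)^0.32 = 276 K; P₂ = P₁(V₁/V₂)^n = 64.3 kPa.

276 K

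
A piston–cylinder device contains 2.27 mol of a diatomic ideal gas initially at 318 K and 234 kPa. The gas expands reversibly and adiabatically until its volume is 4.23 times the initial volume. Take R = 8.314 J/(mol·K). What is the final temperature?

179 K

V₁ = nRT₁/P₁ = 2.27×8.314×318/234 = 25.6 L.
Adiabatic: TV^(γ−1) = const ⇒ T₂ = 318×(0.236)^0.400 = 179 K; PV^γ = const ⇒ P₂ = 31.1 kPa.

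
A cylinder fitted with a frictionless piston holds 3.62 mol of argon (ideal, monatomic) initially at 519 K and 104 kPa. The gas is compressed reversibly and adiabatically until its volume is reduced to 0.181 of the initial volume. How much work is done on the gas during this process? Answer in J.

49800 J

V₁ = nRT₁/P₁ = 3.62×8.314×519/104 = 150 L.
Adiabatic: TV^(γ−1) = const ⇒ T₂ = 519×(5.52)^0.667 = 1620 K; PV^γ = const ⇒ P₂ = 1800 kPa.
ΔU = nCvΔT = 3.62×12.5×(1620−519) = 49800 J.
Q = 0 for an adiabatic process, so W = −ΔU = -49800 J.
Work done on the gas = −W_by = 49800 J.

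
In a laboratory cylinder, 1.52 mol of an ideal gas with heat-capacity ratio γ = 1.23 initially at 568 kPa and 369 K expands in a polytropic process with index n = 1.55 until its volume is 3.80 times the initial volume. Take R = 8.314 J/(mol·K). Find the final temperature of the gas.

V₁ = nRT₁/P₁ = 1.52×8.314×369/568 = 8.21 L.
Polytropic n=1.55: T₂ = T₁(V₁/V₂)^(n−1) = 369×(0.263)^0.55 = 177 K; P₂ = P₁(V₁/V₂)^n = 71.7 kPa.

177 K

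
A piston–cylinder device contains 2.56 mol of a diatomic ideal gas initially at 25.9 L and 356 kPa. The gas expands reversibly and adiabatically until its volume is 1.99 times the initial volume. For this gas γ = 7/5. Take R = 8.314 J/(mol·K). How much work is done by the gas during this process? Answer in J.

5550 J

T₁ = P₁V₁/(nR) = 356×25.9/(2.56×8.314) = 433 K.
Adiabatic: TV^(γ−1) = const ⇒ T₂ = 433×(0.503)^0.400 = 329 K; PV^γ = const ⇒ P₂ = 136 kPa.
ΔU = nCvΔT = 2.56×20.8×(329−433) = -5550 J.
Q = 0 for an adiabatic process, so W = −ΔU = 5550 J.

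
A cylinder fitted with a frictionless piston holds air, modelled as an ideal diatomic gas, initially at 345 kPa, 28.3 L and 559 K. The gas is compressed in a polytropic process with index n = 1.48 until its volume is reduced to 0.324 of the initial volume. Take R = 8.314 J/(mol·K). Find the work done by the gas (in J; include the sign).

-14600 J

n = P₁V₁/(RT₁) = 345×28.3/(8.314×559) = 2.10 mol.
Polytropic n=1.48: T₂ = T₁(V₁/V₂)^(n−1) = 559×(3.09)^0.48 = 960 K; P₂ = P₁(V₁/V₂)^n = 1830 kPa.
W = (P₁V₁−P₂V₂)/(n−1) = (345×28.3−1830×9.17)/0.48 = -14600 J.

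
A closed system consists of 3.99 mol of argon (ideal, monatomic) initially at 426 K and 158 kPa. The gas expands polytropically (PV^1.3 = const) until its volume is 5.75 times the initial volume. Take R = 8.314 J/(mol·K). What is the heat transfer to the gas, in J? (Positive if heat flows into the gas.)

V₁ = nRT₁/P₁ = 3.99×8.314×426/158 = 89.4 L.
Polytropic n=1.3: T₂ = T₁(V₁/V₂)^(n−1) = 426×(0.174)^0.30 = 252 K; P₂ = P₁(V₁/V₂)^n = 16.3 kPa.
W = (P₁V₁−P₂V₂)/(n−1) = (158×89.4−16.3×514)/0.30 = 19200 J.
ΔU = nCvΔT = 3.99×12.5×(252−426) = -8650 J.
Q = ΔU + W = 10600 J.

10600 J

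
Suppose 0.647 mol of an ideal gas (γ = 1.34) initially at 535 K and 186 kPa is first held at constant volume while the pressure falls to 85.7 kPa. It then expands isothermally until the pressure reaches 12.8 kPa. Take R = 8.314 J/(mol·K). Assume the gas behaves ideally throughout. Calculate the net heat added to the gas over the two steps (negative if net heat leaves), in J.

-2040 J

V₁ = nRT₁/P₁ = 0.647×8.314×535/186 = 15.5 L.
Step 1 — Isochoric: V stays 15.5 L; P/T = const ⇒ T₂ = 247 K, P₂ = 85.7 kPa.
W = 0 (no volume change).
ΔU = nCvΔT = 0.647×24.5×(247−535) = -4560 J.
Q = ΔU = -4560 J.
State after step 1: P = 85.7 kPa, V = 15.5 L, T = 247 K.
Step 2 — Isothermal: T stays 247 K; PV = const ⇒ V₂ = 104 L, P₂ = 12.8 kPa.
ΔU = 0 (ideal gas, T constant).
W = nRT ln(V₂/V₁) = 0.647×8.314×247×ln(6.70) = 2520 J.
Q = ΔU + W = 2520 J.
Net over both steps: W = 2520 J, Q = -2040 J, ΔU = -4560 J.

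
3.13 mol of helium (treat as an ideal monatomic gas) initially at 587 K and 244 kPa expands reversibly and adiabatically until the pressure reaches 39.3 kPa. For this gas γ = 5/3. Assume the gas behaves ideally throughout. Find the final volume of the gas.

187 L

V₁ = nRT₁/P₁ = 3.13×8.314×587/244 = 62.6 L.
Adiabatic: T₂/T₁ = (P₂/P₁)^((γ−1)/γ) ⇒ T₂ = 587×(0.161)^0.400 = 283 K; V₂ = 187 L.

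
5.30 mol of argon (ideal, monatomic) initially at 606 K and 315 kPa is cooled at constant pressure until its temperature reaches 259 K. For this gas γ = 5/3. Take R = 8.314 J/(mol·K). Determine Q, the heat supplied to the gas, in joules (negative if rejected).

-38200 J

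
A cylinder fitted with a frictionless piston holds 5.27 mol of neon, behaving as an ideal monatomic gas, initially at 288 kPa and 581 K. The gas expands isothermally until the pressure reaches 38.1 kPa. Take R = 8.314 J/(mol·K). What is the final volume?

V₁ = nRT₁/P₁ = 5.27×8.314×581/288 = 88.4 L.
Isothermal: T stays 581 K; PV = const ⇒ V₂ = 668 L, P₂ = 38.1 kPa.

668 L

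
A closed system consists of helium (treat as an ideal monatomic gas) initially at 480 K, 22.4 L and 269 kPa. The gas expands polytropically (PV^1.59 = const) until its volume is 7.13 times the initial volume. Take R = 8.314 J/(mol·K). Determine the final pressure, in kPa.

Polytropic n=1.59: T₂ = T₁(V₁/V₂)^(n−1) = 480×(0.140)^0.59 = 151 K; P₂ = P₁(V₁/V₂)^n = 11.8 kPa.

11.8 kPa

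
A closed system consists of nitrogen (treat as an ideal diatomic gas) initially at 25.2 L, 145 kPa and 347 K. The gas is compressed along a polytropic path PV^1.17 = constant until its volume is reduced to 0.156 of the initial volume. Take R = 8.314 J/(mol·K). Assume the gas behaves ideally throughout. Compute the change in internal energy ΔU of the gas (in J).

3390 J

n = P₁V₁/(RT₁) = 145×25.2/(8.314×347) = 1.27 mol.
Polytropic n=1.17: T₂ = T₁(V₁/V₂)^(n−1) = 347×(6.41)^0.17 = 476 K; P₂ = P₁(V₁/V₂)^n = 1270 kPa.
For an ideal gas ΔU = nCvΔT with Cv = (5/2)R = 20.8 J/(mol·K).
ΔU = 1.27×20.8×(476−347) = 3390 J.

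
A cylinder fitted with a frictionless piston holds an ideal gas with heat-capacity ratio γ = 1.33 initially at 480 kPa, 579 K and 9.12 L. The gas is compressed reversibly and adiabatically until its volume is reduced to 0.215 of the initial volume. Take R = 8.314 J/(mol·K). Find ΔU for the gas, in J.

n = P₁V₁/(RT₁) = 480×9.12/(8.314×579) = 0.909 mol.
Adiabatic: TV^(γ−1) = const ⇒ T₂ = 579×(4.65)^0.330 = 962 K; PV^γ = const ⇒ P₂ = 3710 kPa.
For an ideal gas ΔU = nCvΔT with Cv = R/(γ−1) = 25.2 J/(mol·K).
ΔU = 0.909×25.2×(962−579) = 8760 J.

8760 J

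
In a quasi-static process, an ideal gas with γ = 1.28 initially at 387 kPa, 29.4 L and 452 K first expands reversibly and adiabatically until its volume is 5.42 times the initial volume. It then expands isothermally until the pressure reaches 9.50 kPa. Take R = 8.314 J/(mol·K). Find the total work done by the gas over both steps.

n = P₁V₁/(RT₁) = 387×29.4/(8.314×452) = 3.03 mol.
Step 1 — Adiabatic: TV^(γ−1) = const ⇒ T₂ = 452×(0.185)^0.280 = 282 K; PV^γ = const ⇒ P₂ = 44.5 kPa.
ΔU = nCvΔT = 3.03×29.7×(282−452) = -15300 J.
Q = 0 for an adiabatic process, so W = −ΔU = 15300 J.
State after step 1: P = 44.5 kPa, V = 159 L, T = 282 K.
Step 2 — Isothermal: T stays 282 K; PV = const ⇒ V₂ = 746 L, P₂ = 9.50 kPa.
ΔU = 0 (ideal gas, T constant).
W = nRT ln(V₂/V₁) = 3.03×8.314×282×ln(4.68) = 10900 J.
Q = ΔU + W = 10900 J.
Net over both steps: W = 26300 J, Q = 10900 J, ΔU = -15300 J.

26300 J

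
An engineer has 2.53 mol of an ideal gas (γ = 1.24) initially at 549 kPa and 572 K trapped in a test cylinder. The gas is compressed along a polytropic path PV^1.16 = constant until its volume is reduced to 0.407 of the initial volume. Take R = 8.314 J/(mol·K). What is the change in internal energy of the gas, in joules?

V₁ = nRT₁/P₁ = 2.53×8.314×572/549 = 21.9 L.
Polytropic n=1.16: T₂ = T₁(V₁/V₂)^(n−1) = 572×(2.46)^0.16 = 660 K; P₂ = P₁(V₁/V₂)^n = 1560 kPa.
For an ideal gas ΔU = nCvΔT with Cv = R/(γ−1) = 34.6 J/(mol·K).
ΔU = 2.53×34.6×(660−572) = 7750 J.

7750 J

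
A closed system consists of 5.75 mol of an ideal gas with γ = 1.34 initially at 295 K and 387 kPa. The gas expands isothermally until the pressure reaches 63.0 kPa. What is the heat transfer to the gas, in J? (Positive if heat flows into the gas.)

25600 J

V₁ = nRT₁/P₁ = 5.75×8.314×295/387 = 36.4 L.
Isothermal: T stays 295 K; PV = const ⇒ V₂ = 224 L, P₂ = 63.0 kPa.
ΔU = 0 (ideal gas, T constant).
W = nRT ln(V₂/V₁) = 5.75×8.314×295×ln(6.14) = 25600 J.
Q = ΔU + W = 25600 J.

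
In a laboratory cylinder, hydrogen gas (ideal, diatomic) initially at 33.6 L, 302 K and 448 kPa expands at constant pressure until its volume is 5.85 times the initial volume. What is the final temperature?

Isobaric: P stays 448 kPa; V/T = const ⇒ T₂ = 1770 K, V₂ = 197 L.

1770 K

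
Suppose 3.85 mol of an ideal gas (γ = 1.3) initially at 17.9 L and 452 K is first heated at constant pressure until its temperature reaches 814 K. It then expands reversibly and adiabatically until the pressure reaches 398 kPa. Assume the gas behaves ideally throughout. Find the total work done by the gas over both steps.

24700 J

P₁ = nRT₁/V₁ = 3.85×8.314×452/17.9 = 808 kPa.
Step 1 — Isobaric: P stays 808 kPa; V/T = const ⇒ T₂ = 814 K, V₂ = 32.2 L.
W = PΔV = 808×(32.2−17.9) kPa·L = 11600 J.
ΔU = nCvΔT = 3.85×27.7×(814−452) = 38600 J.
Q = ΔU + W = nCpΔT = 50200 J.
State after step 1: P = 808 kPa, V = 32.2 L, T = 814 K.
Step 2 — Adiabatic: T₂/T₁ = (P₂/P₁)^((γ−1)/γ) ⇒ T₂ = 814×(0.492)^0.231 = 691 K; V₂ = 55.6 L.
ΔU = nCvΔT = 3.85×27.7×(691−814) = -13100 J.
Q = 0 for an adiabatic process, so W = −ΔU = 13100 J.
Net over both steps: W = 24700 J, Q = 50200 J, ΔU = 25500 J.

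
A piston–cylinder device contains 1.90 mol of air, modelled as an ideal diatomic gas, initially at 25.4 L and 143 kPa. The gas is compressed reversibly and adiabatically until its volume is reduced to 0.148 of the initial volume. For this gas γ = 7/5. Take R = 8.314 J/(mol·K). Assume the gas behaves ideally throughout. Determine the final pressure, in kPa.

T₁ = P₁V₁/(nR) = 143×25.4/(1.90×8.314) = 230 K.
Adiabatic: TV^(γ−1) = const ⇒ T₂ = 230×(6.76)^0.400 = 494 K; PV^γ = const ⇒ P₂ = 2070 kPa.

2070 kPa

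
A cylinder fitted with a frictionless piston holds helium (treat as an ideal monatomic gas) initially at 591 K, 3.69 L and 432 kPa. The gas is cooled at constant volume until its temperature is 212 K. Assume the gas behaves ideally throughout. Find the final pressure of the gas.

Isochoric: V stays 3.69 L; P/T = const ⇒ T₂ = 212 K, P₂ = 155 kPa.

155 kPa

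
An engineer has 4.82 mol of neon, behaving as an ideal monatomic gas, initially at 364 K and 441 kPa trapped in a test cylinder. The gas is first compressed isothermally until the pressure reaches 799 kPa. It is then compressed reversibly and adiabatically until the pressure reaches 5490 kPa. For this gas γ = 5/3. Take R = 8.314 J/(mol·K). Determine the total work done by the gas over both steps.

-34100 J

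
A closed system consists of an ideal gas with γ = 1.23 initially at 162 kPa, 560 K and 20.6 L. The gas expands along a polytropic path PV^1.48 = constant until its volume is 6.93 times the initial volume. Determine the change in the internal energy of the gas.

n = P₁V₁/(RT₁) = 162×20.6/(8.314×560) = 0.717 mol.
Polytropic n=1.48: T₂ = T₁(V₁/V₂)^(n−1) = 560×(0.144)^0.48 = 221 K; P₂ = P₁(V₁/V₂)^n = 9.23 kPa.
For an ideal gas ΔU = nCvΔT with Cv = R/(γ−1) = 36.1 J/(mol·K).
ΔU = 0.717×36.1×(221−560) = -8780 J.

-8780 J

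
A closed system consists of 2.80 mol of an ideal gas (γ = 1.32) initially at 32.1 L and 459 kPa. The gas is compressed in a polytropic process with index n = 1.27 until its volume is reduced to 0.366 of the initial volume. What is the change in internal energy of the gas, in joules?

14400 J

T₁ = P₁V₁/(nR) = 459×32.1/(2.80×8.314) = 633 K.
Polytropic n=1.27: T₂ = T₁(V₁/V₂)^(n−1) = 633×(2.73)^0.27 = 830 K; P₂ = P₁(V₁/V₂)^n = 1650 kPa.
For an ideal gas ΔU = nCvΔT with Cv = R/(γ−1) = 26.0 J/(mol·K).
ΔU = 2.80×26.0×(830−633) = 14400 J.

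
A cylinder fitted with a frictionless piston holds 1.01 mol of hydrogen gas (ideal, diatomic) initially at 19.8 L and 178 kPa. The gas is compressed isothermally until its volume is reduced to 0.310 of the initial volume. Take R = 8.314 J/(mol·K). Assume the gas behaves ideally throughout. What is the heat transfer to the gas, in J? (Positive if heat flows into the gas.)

-4130 J

T₁ = P₁V₁/(nR) = 178×19.8/(1.01×8.314) = 420 K.
Isothermal: T stays 420 K; PV = const ⇒ V₂ = 6.14 L, P₂ = 574 kPa.
ΔU = 0 (ideal gas, T constant).
W = nRT ln(V₂/V₁) = 1.01×8.314×420×ln(0.310) = -4130 J.
Q = ΔU + W = -4130 J.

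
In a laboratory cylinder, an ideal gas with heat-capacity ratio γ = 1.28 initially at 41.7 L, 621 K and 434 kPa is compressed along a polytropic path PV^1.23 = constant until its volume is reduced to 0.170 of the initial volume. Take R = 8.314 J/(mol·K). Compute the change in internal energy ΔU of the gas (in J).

n = P₁V₁/(RT₁) = 434×41.7/(8.314×621) = 3.51 mol.
Polytropic n=1.23: T₂ = T₁(V₁/V₂)^(n−1) = 621×(5.88)^0.23 = 933 K; P₂ = P₁(V₁/V₂)^n = 3840 kPa.
For an ideal gas ΔU = nCvΔT with Cv = R/(γ−1) = 29.7 J/(mol·K).
ΔU = 3.51×29.7×(933−621) = 32500 J.

32500 J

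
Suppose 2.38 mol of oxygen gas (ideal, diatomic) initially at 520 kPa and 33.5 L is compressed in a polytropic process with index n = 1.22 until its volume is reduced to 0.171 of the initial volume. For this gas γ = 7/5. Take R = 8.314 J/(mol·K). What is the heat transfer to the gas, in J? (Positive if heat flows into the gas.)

T₁ = P₁V₁/(nR) = 520×33.5/(2.38×8.314) = 880 K.
Polytropic n=1.22: T₂ = T₁(V₁/V₂)^(n−1) = 880×(5.85)^0.22 = 1300 K; P₂ = P₁(V₁/V₂)^n = 4480 kPa.
W = (P₁V₁−P₂V₂)/(n−1) = (520×33.5−4480×5.73)/0.22 = -37600 J.
ΔU = nCvΔT = 2.38×20.8×(1300−880) = 20700 J.
Q = ΔU + W = -16900 J.

-16900 J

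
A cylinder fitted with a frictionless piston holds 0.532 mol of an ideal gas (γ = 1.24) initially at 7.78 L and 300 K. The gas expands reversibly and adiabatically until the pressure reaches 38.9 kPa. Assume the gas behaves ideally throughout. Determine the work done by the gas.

1380 J

P₁ = nRT₁/V₁ = 0.532×8.314×300/7.78 = 171 kPa.
Adiabatic: T₂/T₁ = (P₂/P₁)^((γ−1)/γ) ⇒ T₂ = 300×(0.228)^0.194 = 225 K; V₂ = 25.6 L.
ΔU = nCvΔT = 0.532×34.6×(225−300) = -1380 J.
Q = 0 for an adiabatic process, so W = −ΔU = 1380 J.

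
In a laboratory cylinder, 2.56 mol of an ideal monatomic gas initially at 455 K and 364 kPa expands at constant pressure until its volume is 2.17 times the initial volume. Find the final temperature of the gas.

V₁ = nRT₁/P₁ = 2.56×8.314×455/364 = 26.6 L.
Isobaric: P stays 364 kPa; V/T = const ⇒ T₂ = 987 K, V₂ = 57.7 L.

987 K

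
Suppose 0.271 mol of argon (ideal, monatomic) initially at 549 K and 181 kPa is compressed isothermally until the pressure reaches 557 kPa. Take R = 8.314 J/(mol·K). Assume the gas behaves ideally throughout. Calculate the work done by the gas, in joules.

-1390 J

V₁ = nRT₁/P₁ = 0.271×8.314×549/181 = 6.83 L.
Isothermal: T stays 549 K; PV = const ⇒ V₂ = 2.22 L, P₂ = 557 kPa.
W = nRT ln(V₂/V₁) = 0.271×8.314×549×ln(0.325) = -1390 J.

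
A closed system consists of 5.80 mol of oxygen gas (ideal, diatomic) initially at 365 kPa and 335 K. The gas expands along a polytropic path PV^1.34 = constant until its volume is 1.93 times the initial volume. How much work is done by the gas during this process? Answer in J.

V₁ = nRT₁/P₁ = 5.80×8.314×335/365 = 44.3 L.
Polytropic n=1.34: T₂ = T₁(V₁/V₂)^(n−1) = 335×(0.518)^0.34 = 268 K; P₂ = P₁(V₁/V₂)^n = 151 kPa.
W = (P₁V₁−P₂V₂)/(n−1) = (365×44.3−151×85.4)/0.34 = 9520 J.

9520 J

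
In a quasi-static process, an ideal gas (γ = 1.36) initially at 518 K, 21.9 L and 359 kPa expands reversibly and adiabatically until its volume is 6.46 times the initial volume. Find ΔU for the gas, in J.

n = P₁V₁/(RT₁) = 359×21.9/(8.314×518) = 1.83 mol.
Adiabatic: TV^(γ−1) = const ⇒ T₂ = 518×(0.155)^0.360 = 265 K; PV^γ = const ⇒ P₂ = 28.4 kPa.
For an ideal gas ΔU = nCvΔT with Cv = R/(γ−1) = 23.1 J/(mol·K).
ΔU = 1.83×23.1×(265−518) = -10700 J.

-10700 J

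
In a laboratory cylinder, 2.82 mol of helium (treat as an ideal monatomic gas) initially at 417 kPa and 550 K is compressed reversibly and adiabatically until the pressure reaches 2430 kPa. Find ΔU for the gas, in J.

19800 J

V₁ = nRT₁/P₁ = 2.82×8.314×550/417 = 30.9 L.
Adiabatic: T₂/T₁ = (P₂/P₁)^((γ−1)/γ) ⇒ T₂ = 550×(5.83)^0.400 = 1110 K; V₂ = 10.7 L.
For an ideal gas ΔU = nCvΔT with Cv = (3/2)R = 12.5 J/(mol·K).
ΔU = 2.82×12.5×(1110−550) = 19800 J.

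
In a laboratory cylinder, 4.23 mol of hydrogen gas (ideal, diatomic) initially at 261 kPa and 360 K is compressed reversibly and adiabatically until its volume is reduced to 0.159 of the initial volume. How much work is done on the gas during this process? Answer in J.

34400 J

V₁ = nRT₁/P₁ = 4.23×8.314×360/261 = 48.5 L.
Adiabatic: TV^(γ−1) = const ⇒ T₂ = 360×(6.29)^0.400 = 751 K; PV^γ = const ⇒ P₂ = 3430 kPa.
ΔU = nCvΔT = 4.23×20.8×(751−360) = 34400 J.
Q = 0 for an adiabatic process, so W = −ΔU = -34400 J.
Work done on the gas = −W_by = 34400 J.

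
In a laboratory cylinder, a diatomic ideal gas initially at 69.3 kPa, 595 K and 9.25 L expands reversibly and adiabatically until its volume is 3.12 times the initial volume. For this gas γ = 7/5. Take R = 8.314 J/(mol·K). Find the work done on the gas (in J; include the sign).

-586 J

n = P₁V₁/(RT₁) = 69.3×9.25/(8.314×595) = 0.130 mol.
Adiabatic: TV^(γ−1) = const ⇒ T₂ = 595×(0.321)^0.400 = 377 K; PV^γ = const ⇒ P₂ = 14.1 kPa.
ΔU = nCvΔT = 0.130×20.8×(377−595) = -586 J.
Q = 0 for an adiabatic process, so W = −ΔU = 586 J.
Work done on the gas = −W_by = -586 J.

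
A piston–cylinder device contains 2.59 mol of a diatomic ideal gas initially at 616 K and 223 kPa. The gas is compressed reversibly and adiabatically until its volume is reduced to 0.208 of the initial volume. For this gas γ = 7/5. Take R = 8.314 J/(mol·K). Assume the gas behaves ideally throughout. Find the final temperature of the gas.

V₁ = nRT₁/P₁ = 2.59×8.314×616/223 = 59.5 L.
Adiabatic: TV^(γ−1) = const ⇒ T₂ = 616×(4.81)^0.400 = 1150 K; PV^γ = const ⇒ P₂ = 2010 kPa.

1150 K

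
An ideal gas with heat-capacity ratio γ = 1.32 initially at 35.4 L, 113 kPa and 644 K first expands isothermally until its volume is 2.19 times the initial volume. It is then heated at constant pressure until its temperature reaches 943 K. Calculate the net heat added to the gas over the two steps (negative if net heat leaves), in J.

10800 J

n = P₁V₁/(RT₁) = 113×35.4/(8.314×644) = 0.747 mol.
Step 1 — Isothermal: T stays 644 K; PV = const ⇒ V₂ = 77.5 L, P₂ = 51.6 kPa.
ΔU = 0 (ideal gas, T constant).
W = nRT ln(V₂/V₁) = 0.747×8.314×644×ln(2.19) = 3140 J.
Q = ΔU + W = 3140 J.
State after step 1: P = 51.6 kPa, V = 77.5 L, T = 644 K.
Step 2 — Isobaric: P stays 51.6 kPa; V/T = const ⇒ T₂ = 943 K, V₂ = 114 L.
W = PΔV = 51.6×(114−77.5) kPa·L = 1860 J.
ΔU = nCvΔT = 0.747×26.0×(943−644) = 5800 J.
Q = ΔU + W = nCpΔT = 7660 J.
Net over both steps: W = 4990 J, Q = 10800 J, ΔU = 5800 J.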